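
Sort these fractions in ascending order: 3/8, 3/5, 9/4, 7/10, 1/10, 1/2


Convert to decimal for comparison:
  3/8 = 0.375
  3/5 = 0.6
  9/4 = 2.25
  7/10 = 0.7
  1/10 = 0.1
  1/2 = 0.5
Decimals in increasing order: 0.1 < 0.375 < 0.5 < 0.6 < 0.7 < 2.25
Writing each back as its fraction gives the sorted order.
Final answer: 1/10, 3/8, 1/2, 3/5, 7/10, 9/4


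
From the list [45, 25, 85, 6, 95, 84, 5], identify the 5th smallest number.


Sort ascending: [5, 6, 25, 45, 84, 85, 95]
The 5th element (1-indexed) is at index 4.
Value = 84
Final answer: 84


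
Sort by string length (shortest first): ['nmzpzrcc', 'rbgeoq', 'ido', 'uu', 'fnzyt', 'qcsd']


Compute lengths:
  'nmzpzrcc' has length 8
  'rbgeoq' has length 6
  'ido' has length 3
  'uu' has length 2
  'fnzyt' has length 5
  'qcsd' has length 4
Lengths in increasing order: 2 < 3 < 4 < 5 < 6 < 8
Listing the words in that order gives the answer.
Final answer: ['uu', 'ido', 'qcsd', 'fnzyt', 'rbgeoq', 'nmzpzrcc']


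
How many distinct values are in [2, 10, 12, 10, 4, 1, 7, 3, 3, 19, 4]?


List all unique values:
Distinct values: [1, 2, 3, 4, 7, 10, 12, 19]
Count = 8
Final answer: 8


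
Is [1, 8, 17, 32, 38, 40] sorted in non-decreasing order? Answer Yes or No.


Check consecutive pairs:
  1 <= 8? True
  8 <= 17? True
  17 <= 32? True
  32 <= 38? True
  38 <= 40? True
Every consecutive pair is in order, so the list is non-decreasing.
Final answer: Yes


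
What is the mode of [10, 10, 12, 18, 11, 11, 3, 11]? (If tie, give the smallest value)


Count the frequency of each value:
  3 appears 1 time(s)
  10 appears 2 time(s)
  11 appears 3 time(s)
  12 appears 1 time(s)
  18 appears 1 time(s)
Maximum frequency is 3.
Only 11 reaches that frequency, so it is the mode.
Final answer: 11


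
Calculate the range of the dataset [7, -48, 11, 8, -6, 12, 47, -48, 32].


Maximum value: 47
Minimum value: -48
Range = 47 - (-48) = 95
Final answer: 95


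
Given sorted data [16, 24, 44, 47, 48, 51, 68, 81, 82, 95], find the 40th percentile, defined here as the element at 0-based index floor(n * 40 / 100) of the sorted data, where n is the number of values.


The dataset has n = 10 elements.
Index = floor(10 * 40 / 100) = floor(400 / 100) = floor(4) = 4
Counting from index 0 in the sorted data, the element at index 4 is 48.
Final answer: 48


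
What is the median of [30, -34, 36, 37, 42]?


First, sort the list: [-34, 30, 36, 37, 42]
The list has 5 elements (odd count).
The middle index is 2 (0-based), and the element there is 36.
Final answer: 36


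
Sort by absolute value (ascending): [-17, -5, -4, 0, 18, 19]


Compute absolute values:
  |-17| = 17
  |-5| = 5
  |-4| = 4
  |0| = 0
  |18| = 18
  |19| = 19
Absolute values in increasing order: 0 < 4 < 5 < 17 < 18 < 19
Listing the original numbers in that order gives the answer.
Final answer: [0, -4, -5, -17, 18, 19]


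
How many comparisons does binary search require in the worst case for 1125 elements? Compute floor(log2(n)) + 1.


Binary search halves the search space each step.
Maximum comparisons = floor(log2(1125)) + 1
log2(1125) = 10.1357
floor(log2(1125)) = 10, so 10 + 1 = 11
Final answer: 11


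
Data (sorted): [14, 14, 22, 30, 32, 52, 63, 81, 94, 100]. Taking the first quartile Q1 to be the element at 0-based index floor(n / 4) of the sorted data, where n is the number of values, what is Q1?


The list has n = 10 elements.
Q1 index = floor(10 / 4) = floor(2.5) = 2
Counting from index 0 in the sorted data, the element at index 2 is 22.
Final answer: 22


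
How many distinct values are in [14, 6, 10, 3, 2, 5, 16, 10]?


List all unique values:
Distinct values: [2, 3, 5, 6, 10, 14, 16]
Count = 7
Final answer: 7


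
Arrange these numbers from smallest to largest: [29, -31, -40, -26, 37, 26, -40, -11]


Original list: [29, -31, -40, -26, 37, 26, -40, -11]
Repeatedly take the smallest remaining element:
  Remaining [29, -31, -40, -26, 37, 26, -40, -11] -> smallest is -40
  Remaining [29, -31, -26, 37, 26, -40, -11] -> smallest is -40
  Remaining [29, -31, -26, 37, 26, -11] -> smallest is -31
  Remaining [29, -26, 37, 26, -11] -> smallest is -26
  Remaining [29, 37, 26, -11] -> smallest is -11
  Remaining [29, 37, 26] -> smallest is 26
  Remaining [29, 37] -> smallest is 29
  Remaining [37] -> smallest is 37
Collecting the picks in order gives the sorted list.
Final answer: [-40, -40, -31, -26, -11, 26, 29, 37]


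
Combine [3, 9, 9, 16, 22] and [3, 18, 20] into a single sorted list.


List A: [3, 9, 9, 16, 22]
List B: [3, 18, 20]
Repeatedly compare the front elements and take the smaller:
  3 vs 3 -> take 3
  9 vs 3 -> take 3
  9 vs 18 -> take 9
  9 vs 18 -> take 9
  16 vs 18 -> take 16
  22 vs 18 -> take 18
  22 vs 20 -> take 20
  B is exhausted; append the rest of A: [22]
Final answer: [3, 3, 9, 9, 16, 18, 20, 22]


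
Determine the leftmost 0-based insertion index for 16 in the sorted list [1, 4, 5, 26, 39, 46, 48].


List is sorted: [1, 4, 5, 26, 39, 46, 48]
We need the leftmost position where 16 can be inserted, i.e. the first index whose element is >= 16 (or the end of the list if none is).
Binary search with low=0, high=7 (0-based indices):
  low=0, high=7, mid=3: a[3]=26 >= 16, so high = 3
  low=0, high=3, mid=1: a[1]=4 < 16, so low = 2
  low=2, high=3, mid=2: a[2]=5 < 16, so low = 3
Now low = high = 3, so the insertion index is 3.
Final answer: 3


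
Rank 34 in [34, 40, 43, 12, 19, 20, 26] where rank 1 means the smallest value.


Sort ascending: [12, 19, 20, 26, 34, 40, 43]
Find 34 in the sorted list.
34 is at position 5 (1-indexed).
Final answer: 5


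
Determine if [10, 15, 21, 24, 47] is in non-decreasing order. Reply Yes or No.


Check consecutive pairs:
  10 <= 15? True
  15 <= 21? True
  21 <= 24? True
  24 <= 47? True
Every consecutive pair is in order, so the list is non-decreasing.
Final answer: Yes


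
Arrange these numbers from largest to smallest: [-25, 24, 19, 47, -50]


Original list: [-25, 24, 19, 47, -50]
Repeatedly take the largest remaining element:
  Remaining [-25, 24, 19, 47, -50] -> largest is 47
  Remaining [-25, 24, 19, -50] -> largest is 24
  Remaining [-25, 19, -50] -> largest is 19
  Remaining [-25, -50] -> largest is -25
  Remaining [-50] -> largest is -50
Collecting the picks in order gives the descending list.
Final answer: [47, 24, 19, -25, -50]


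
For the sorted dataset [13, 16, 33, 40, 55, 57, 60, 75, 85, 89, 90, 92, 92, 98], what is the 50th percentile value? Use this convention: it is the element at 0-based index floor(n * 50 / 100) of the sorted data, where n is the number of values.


The dataset has n = 14 elements.
Index = floor(14 * 50 / 100) = floor(700 / 100) = floor(7) = 7
Counting from index 0 in the sorted data, the element at index 7 is 75.
Final answer: 75


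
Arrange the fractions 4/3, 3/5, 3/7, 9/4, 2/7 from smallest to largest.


Convert to decimal for comparison:
  4/3 = 1.3333
  3/5 = 0.6
  3/7 = 0.4286
  9/4 = 2.25
  2/7 = 0.2857
Decimals in increasing order: 0.2857 < 0.4286 < 0.6 < 1.3333 < 2.25
Writing each back as its fraction gives the sorted order.
Final answer: 2/7, 3/7, 3/5, 4/3, 9/4


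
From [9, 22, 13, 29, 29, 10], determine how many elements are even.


Check each element:
  9 is odd
  22 is even
  13 is odd
  29 is odd
  29 is odd
  10 is even
Evens: [22, 10]
Count of evens = 2
Final answer: 2


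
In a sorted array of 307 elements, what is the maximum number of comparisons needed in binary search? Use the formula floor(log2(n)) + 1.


Binary search halves the search space each step.
Maximum comparisons = floor(log2(307)) + 1
log2(307) = 8.2621
floor(log2(307)) = 8, so 8 + 1 = 9
Final answer: 9


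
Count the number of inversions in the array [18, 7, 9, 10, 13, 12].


For each element, count the later elements that are smaller than it:
  18 (index 0): smaller elements after it = [7, 9, 10, 13, 12] -> 5
  7 (index 1): smaller elements after it = [] -> 0
  9 (index 2): smaller elements after it = [] -> 0
  10 (index 3): smaller elements after it = [] -> 0
  13 (index 4): smaller elements after it = [12] -> 1
Total inversions = 5 + 0 + 0 + 0 + 1 = 6
Final answer: 6


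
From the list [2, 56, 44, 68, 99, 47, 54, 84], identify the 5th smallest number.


Sort ascending: [2, 44, 47, 54, 56, 68, 84, 99]
The 5th element (1-indexed) is at index 4.
Value = 56
Final answer: 56


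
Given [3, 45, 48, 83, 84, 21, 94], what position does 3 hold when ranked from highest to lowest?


Sort descending: [94, 84, 83, 48, 45, 21, 3]
Find 3 in the sorted list.
3 is at position 7.
Final answer: 7


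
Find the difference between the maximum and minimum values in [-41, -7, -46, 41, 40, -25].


Maximum value: 41
Minimum value: -46
Range = 41 - (-46) = 87
Final answer: 87


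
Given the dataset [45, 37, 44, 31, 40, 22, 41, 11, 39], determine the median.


First, sort the list: [11, 22, 31, 37, 39, 40, 41, 44, 45]
The list has 9 elements (odd count).
The middle index is 4 (0-based), and the element there is 39.
Final answer: 39


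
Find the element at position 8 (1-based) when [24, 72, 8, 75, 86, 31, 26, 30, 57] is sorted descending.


Sort descending: [86, 75, 72, 57, 31, 30, 26, 24, 8]
The 8th element (1-indexed) is at index 7.
Value = 24
Final answer: 24


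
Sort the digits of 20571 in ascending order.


The number 20571 has digits: 2, 0, 5, 7, 1
Sorted: 0, 1, 2, 5, 7
Joining the sorted digits gives the result.
Final answer: 01257


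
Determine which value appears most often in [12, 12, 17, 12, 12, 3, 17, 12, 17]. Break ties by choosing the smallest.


Count the frequency of each value:
  3 appears 1 time(s)
  12 appears 5 time(s)
  17 appears 3 time(s)
Maximum frequency is 5.
Only 12 reaches that frequency, so it is the mode.
Final answer: 12


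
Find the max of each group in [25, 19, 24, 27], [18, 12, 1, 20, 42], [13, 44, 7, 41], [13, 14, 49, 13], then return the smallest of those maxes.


Find max of each group:
  Group 1: [25, 19, 24, 27] -> max = 27
  Group 2: [18, 12, 1, 20, 42] -> max = 42
  Group 3: [13, 44, 7, 41] -> max = 44
  Group 4: [13, 14, 49, 13] -> max = 49
Maxes: [27, 42, 44, 49]
Minimum of maxes = 27
Final answer: 27


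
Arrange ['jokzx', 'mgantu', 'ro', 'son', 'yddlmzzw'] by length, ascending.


Compute lengths:
  'jokzx' has length 5
  'mgantu' has length 6
  'ro' has length 2
  'son' has length 3
  'yddlmzzw' has length 8
Lengths in increasing order: 2 < 3 < 5 < 6 < 8
Listing the words in that order gives the answer.
Final answer: ['ro', 'son', 'jokzx', 'mgantu', 'yddlmzzw']


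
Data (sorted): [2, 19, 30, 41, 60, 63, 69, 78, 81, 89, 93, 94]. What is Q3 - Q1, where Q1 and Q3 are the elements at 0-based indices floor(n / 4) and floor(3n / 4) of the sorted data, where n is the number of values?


The data has n = 12 elements.
Q1 index = floor(12 / 4) = floor(3) = 3; Q3 index = floor(3 * 12 / 4) = floor(9) = 9
Q1 = element at index 3 = 41
Q3 = element at index 9 = 89
IQR = 89 - 41 = 48
Final answer: 48


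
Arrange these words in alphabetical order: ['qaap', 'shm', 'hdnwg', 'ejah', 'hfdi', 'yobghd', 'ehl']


Compare strings character by character (the first differing letter decides):
  'ehl' < 'ejah' since 'h' < 'j' at position 2
  'ejah' < 'hdnwg' since 'e' < 'h' at position 1
  'hdnwg' < 'hfdi' since 'd' < 'f' at position 2
  'hfdi' < 'qaap' since 'h' < 'q' at position 1
  'qaap' < 'shm' since 'q' < 's' at position 1
  'shm' < 'yobghd' since 's' < 'y' at position 1
Chaining these comparisons gives the alphabetical order.
Final answer: ['ehl', 'ejah', 'hdnwg', 'hfdi', 'qaap', 'shm', 'yobghd']


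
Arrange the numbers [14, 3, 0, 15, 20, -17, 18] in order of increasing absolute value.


Compute absolute values:
  |14| = 14
  |3| = 3
  |0| = 0
  |15| = 15
  |20| = 20
  |-17| = 17
  |18| = 18
Absolute values in increasing order: 0 < 3 < 14 < 15 < 17 < 18 < 20
Listing the original numbers in that order gives the answer.
Final answer: [0, 3, 14, 15, -17, 18, 20]


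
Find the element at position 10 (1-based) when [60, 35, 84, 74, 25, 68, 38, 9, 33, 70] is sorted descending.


Sort descending: [84, 74, 70, 68, 60, 38, 35, 33, 25, 9]
The 10th element (1-indexed) is at index 9.
Value = 9
Final answer: 9


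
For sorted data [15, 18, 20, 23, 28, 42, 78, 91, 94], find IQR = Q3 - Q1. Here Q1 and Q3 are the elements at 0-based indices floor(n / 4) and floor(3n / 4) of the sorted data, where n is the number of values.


The data has n = 9 elements.
Q1 index = floor(9 / 4) = floor(2.25) = 2; Q3 index = floor(3 * 9 / 4) = floor(6.75) = 6
Q1 = element at index 2 = 20
Q3 = element at index 6 = 78
IQR = 78 - 20 = 58
Final answer: 58


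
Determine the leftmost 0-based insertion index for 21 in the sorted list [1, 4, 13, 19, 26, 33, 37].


List is sorted: [1, 4, 13, 19, 26, 33, 37]
We need the leftmost position where 21 can be inserted, i.e. the first index whose element is >= 21 (or the end of the list if none is).
Binary search with low=0, high=7 (0-based indices):
  low=0, high=7, mid=3: a[3]=19 < 21, so low = 4
  low=4, high=7, mid=5: a[5]=33 >= 21, so high = 5
  low=4, high=5, mid=4: a[4]=26 >= 21, so high = 4
Now low = high = 4, so the insertion index is 4.
Final answer: 4


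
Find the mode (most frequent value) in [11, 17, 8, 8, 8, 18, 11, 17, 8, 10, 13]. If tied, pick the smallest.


Count the frequency of each value:
  8 appears 4 time(s)
  10 appears 1 time(s)
  11 appears 2 time(s)
  13 appears 1 time(s)
  17 appears 2 time(s)
  18 appears 1 time(s)
Maximum frequency is 4.
Only 8 reaches that frequency, so it is the mode.
Final answer: 8


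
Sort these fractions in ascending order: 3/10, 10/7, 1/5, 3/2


Convert to decimal for comparison:
  3/10 = 0.3
  10/7 = 1.4286
  1/5 = 0.2
  3/2 = 1.5
Decimals in increasing order: 0.2 < 0.3 < 1.4286 < 1.5
Writing each back as its fraction gives the sorted order.
Final answer: 1/5, 3/10, 10/7, 3/2


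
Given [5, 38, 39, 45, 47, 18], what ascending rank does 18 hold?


Sort ascending: [5, 18, 38, 39, 45, 47]
Find 18 in the sorted list.
18 is at position 2 (1-indexed).
Final answer: 2


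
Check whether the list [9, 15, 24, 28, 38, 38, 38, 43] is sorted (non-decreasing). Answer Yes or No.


Check consecutive pairs:
  9 <= 15? True
  15 <= 24? True
  24 <= 28? True
  28 <= 38? True
  38 <= 38? True
  38 <= 38? True
  38 <= 43? True
Every consecutive pair is in order, so the list is non-decreasing.
Final answer: Yes


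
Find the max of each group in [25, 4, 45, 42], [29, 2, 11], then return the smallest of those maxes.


Find max of each group:
  Group 1: [25, 4, 45, 42] -> max = 45
  Group 2: [29, 2, 11] -> max = 29
Maxes: [45, 29]
Minimum of maxes = 29
Final answer: 29


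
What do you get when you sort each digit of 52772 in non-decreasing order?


The number 52772 has digits: 5, 2, 7, 7, 2
Sorted: 2, 2, 5, 7, 7
Joining the sorted digits gives the result.
Final answer: 22577


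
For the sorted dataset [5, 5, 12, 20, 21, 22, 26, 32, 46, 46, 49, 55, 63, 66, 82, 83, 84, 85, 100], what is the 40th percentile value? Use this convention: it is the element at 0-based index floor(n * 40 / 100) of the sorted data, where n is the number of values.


The dataset has n = 19 elements.
Index = floor(19 * 40 / 100) = floor(760 / 100) = floor(7.6) = 7
Counting from index 0 in the sorted data, the element at index 7 is 32.
Final answer: 32


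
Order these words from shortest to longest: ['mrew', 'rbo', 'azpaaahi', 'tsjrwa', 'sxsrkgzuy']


Compute lengths:
  'mrew' has length 4
  'rbo' has length 3
  'azpaaahi' has length 8
  'tsjrwa' has length 6
  'sxsrkgzuy' has length 9
Lengths in increasing order: 3 < 4 < 6 < 8 < 9
Listing the words in that order gives the answer.
Final answer: ['rbo', 'mrew', 'tsjrwa', 'azpaaahi', 'sxsrkgzuy']


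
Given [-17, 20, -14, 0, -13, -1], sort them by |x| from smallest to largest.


Compute absolute values:
  |-17| = 17
  |20| = 20
  |-14| = 14
  |0| = 0
  |-13| = 13
  |-1| = 1
Absolute values in increasing order: 0 < 1 < 13 < 14 < 17 < 20
Listing the original numbers in that order gives the answer.
Final answer: [0, -1, -13, -14, -17, 20]


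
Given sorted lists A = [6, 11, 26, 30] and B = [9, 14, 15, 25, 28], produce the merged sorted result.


List A: [6, 11, 26, 30]
List B: [9, 14, 15, 25, 28]
Repeatedly compare the front elements and take the smaller:
  6 vs 9 -> take 6
  11 vs 9 -> take 9
  11 vs 14 -> take 11
  26 vs 14 -> take 14
  26 vs 15 -> take 15
  26 vs 25 -> take 25
  26 vs 28 -> take 26
  30 vs 28 -> take 28
  B is exhausted; append the rest of A: [30]
Final answer: [6, 9, 11, 14, 15, 25, 26, 28, 30]


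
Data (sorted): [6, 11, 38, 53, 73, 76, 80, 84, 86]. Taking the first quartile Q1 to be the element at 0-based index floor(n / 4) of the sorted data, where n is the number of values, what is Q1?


The list has n = 9 elements.
Q1 index = floor(9 / 4) = floor(2.25) = 2
Counting from index 0 in the sorted data, the element at index 2 is 38.
Final answer: 38


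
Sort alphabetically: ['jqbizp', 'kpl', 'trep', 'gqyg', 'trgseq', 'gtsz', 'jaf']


Compare strings character by character (the first differing letter decides):
  'gqyg' < 'gtsz' since 'q' < 't' at position 2
  'gtsz' < 'jaf' since 'g' < 'j' at position 1
  'jaf' < 'jqbizp' since 'a' < 'q' at position 2
  'jqbizp' < 'kpl' since 'j' < 'k' at position 1
  'kpl' < 'trep' since 'k' < 't' at position 1
  'trep' < 'trgseq' since 'e' < 'g' at position 3
Chaining these comparisons gives the alphabetical order.
Final answer: ['gqyg', 'gtsz', 'jaf', 'jqbizp', 'kpl', 'trep', 'trgseq']


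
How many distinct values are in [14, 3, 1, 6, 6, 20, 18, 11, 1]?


List all unique values:
Distinct values: [1, 3, 6, 11, 14, 18, 20]
Count = 7
Final answer: 7


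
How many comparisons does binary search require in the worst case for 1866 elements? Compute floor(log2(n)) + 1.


Binary search halves the search space each step.
Maximum comparisons = floor(log2(1866)) + 1
log2(1866) = 10.8657
floor(log2(1866)) = 10, so 10 + 1 = 11
Final answer: 11


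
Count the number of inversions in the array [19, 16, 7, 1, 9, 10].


For each element, count the later elements that are smaller than it:
  19 (index 0): smaller elements after it = [16, 7, 1, 9, 10] -> 5
  16 (index 1): smaller elements after it = [7, 1, 9, 10] -> 4
  7 (index 2): smaller elements after it = [1] -> 1
  1 (index 3): smaller elements after it = [] -> 0
  9 (index 4): smaller elements after it = [] -> 0
Total inversions = 5 + 4 + 1 + 0 + 0 = 10
Final answer: 10


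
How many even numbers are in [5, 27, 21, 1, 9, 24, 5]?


Check each element:
  5 is odd
  27 is odd
  21 is odd
  1 is odd
  9 is odd
  24 is even
  5 is odd
Evens: [24]
Count of evens = 1
Final answer: 1


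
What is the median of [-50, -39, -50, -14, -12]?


First, sort the list: [-50, -50, -39, -14, -12]
The list has 5 elements (odd count).
The middle index is 2 (0-based), and the element there is -39.
Final answer: -39


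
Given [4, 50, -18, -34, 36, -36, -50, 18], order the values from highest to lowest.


Original list: [4, 50, -18, -34, 36, -36, -50, 18]
Repeatedly take the largest remaining element:
  Remaining [4, 50, -18, -34, 36, -36, -50, 18] -> largest is 50
  Remaining [4, -18, -34, 36, -36, -50, 18] -> largest is 36
  Remaining [4, -18, -34, -36, -50, 18] -> largest is 18
  Remaining [4, -18, -34, -36, -50] -> largest is 4
  Remaining [-18, -34, -36, -50] -> largest is -18
  Remaining [-34, -36, -50] -> largest is -34
  Remaining [-36, -50] -> largest is -36
  Remaining [-50] -> largest is -50
Collecting the picks in order gives the descending list.
Final answer: [50, 36, 18, 4, -18, -34, -36, -50]


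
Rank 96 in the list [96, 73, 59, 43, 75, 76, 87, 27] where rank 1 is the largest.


Sort descending: [96, 87, 76, 75, 73, 59, 43, 27]
Find 96 in the sorted list.
96 is at position 1.
Final answer: 1


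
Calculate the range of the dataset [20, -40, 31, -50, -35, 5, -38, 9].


Maximum value: 31
Minimum value: -50
Range = 31 - (-50) = 81
Final answer: 81


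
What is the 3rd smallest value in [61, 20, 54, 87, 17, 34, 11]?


Sort ascending: [11, 17, 20, 34, 54, 61, 87]
The 3rd element (1-indexed) is at index 2.
Value = 20
Final answer: 20


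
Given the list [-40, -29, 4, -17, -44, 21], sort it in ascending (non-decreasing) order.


Original list: [-40, -29, 4, -17, -44, 21]
Repeatedly take the smallest remaining element:
  Remaining [-40, -29, 4, -17, -44, 21] -> smallest is -44
  Remaining [-40, -29, 4, -17, 21] -> smallest is -40
  Remaining [-29, 4, -17, 21] -> smallest is -29
  Remaining [4, -17, 21] -> smallest is -17
  Remaining [4, 21] -> smallest is 4
  Remaining [21] -> smallest is 21
Collecting the picks in order gives the sorted list.
Final answer: [-44, -40, -29, -17, 4, 21]


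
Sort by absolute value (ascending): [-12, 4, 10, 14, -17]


Compute absolute values:
  |-12| = 12
  |4| = 4
  |10| = 10
  |14| = 14
  |-17| = 17
Absolute values in increasing order: 4 < 10 < 12 < 14 < 17
Listing the original numbers in that order gives the answer.
Final answer: [4, 10, -12, 14, -17]


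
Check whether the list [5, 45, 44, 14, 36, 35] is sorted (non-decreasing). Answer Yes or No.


Check consecutive pairs:
  5 <= 45? True
  45 <= 44? False
  44 <= 14? False
  14 <= 36? True
  36 <= 35? False
3 consecutive pair(s) are out of order, so the list is not sorted.
Final answer: No


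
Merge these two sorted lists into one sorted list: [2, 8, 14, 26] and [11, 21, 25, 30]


List A: [2, 8, 14, 26]
List B: [11, 21, 25, 30]
Repeatedly compare the front elements and take the smaller:
  2 vs 11 -> take 2
  8 vs 11 -> take 8
  14 vs 11 -> take 11
  14 vs 21 -> take 14
  26 vs 21 -> take 21
  26 vs 25 -> take 25
  26 vs 30 -> take 26
  A is exhausted; append the rest of B: [30]
Final answer: [2, 8, 11, 14, 21, 25, 26, 30]


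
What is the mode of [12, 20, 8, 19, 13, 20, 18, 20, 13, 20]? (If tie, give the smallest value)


Count the frequency of each value:
  8 appears 1 time(s)
  12 appears 1 time(s)
  13 appears 2 time(s)
  18 appears 1 time(s)
  19 appears 1 time(s)
  20 appears 4 time(s)
Maximum frequency is 4.
Only 20 reaches that frequency, so it is the mode.
Final answer: 20


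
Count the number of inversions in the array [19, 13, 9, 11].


For each element, count the later elements that are smaller than it:
  19 (index 0): smaller elements after it = [13, 9, 11] -> 3
  13 (index 1): smaller elements after it = [9, 11] -> 2
  9 (index 2): smaller elements after it = [] -> 0
Total inversions = 3 + 2 + 0 = 5
Final answer: 5


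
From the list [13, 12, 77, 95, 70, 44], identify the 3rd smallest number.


Sort ascending: [12, 13, 44, 70, 77, 95]
The 3rd element (1-indexed) is at index 2.
Value = 44
Final answer: 44


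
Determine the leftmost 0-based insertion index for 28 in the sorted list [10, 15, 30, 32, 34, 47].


List is sorted: [10, 15, 30, 32, 34, 47]
We need the leftmost position where 28 can be inserted, i.e. the first index whose element is >= 28 (or the end of the list if none is).
Binary search with low=0, high=6 (0-based indices):
  low=0, high=6, mid=3: a[3]=32 >= 28, so high = 3
  low=0, high=3, mid=1: a[1]=15 < 28, so low = 2
  low=2, high=3, mid=2: a[2]=30 >= 28, so high = 2
Now low = high = 2, so the insertion index is 2.
Final answer: 2


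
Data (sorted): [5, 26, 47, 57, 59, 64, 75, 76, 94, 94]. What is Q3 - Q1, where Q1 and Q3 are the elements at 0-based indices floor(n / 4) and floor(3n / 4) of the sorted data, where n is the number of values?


The data has n = 10 elements.
Q1 index = floor(10 / 4) = floor(2.5) = 2; Q3 index = floor(3 * 10 / 4) = floor(7.5) = 7
Q1 = element at index 2 = 47
Q3 = element at index 7 = 76
IQR = 76 - 47 = 29
Final answer: 29


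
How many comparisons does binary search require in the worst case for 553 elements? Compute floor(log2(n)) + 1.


Binary search halves the search space each step.
Maximum comparisons = floor(log2(553)) + 1
log2(553) = 9.1111
floor(log2(553)) = 9, so 9 + 1 = 10
Final answer: 10


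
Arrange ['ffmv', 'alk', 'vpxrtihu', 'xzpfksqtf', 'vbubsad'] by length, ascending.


Compute lengths:
  'ffmv' has length 4
  'alk' has length 3
  'vpxrtihu' has length 8
  'xzpfksqtf' has length 9
  'vbubsad' has length 7
Lengths in increasing order: 3 < 4 < 7 < 8 < 9
Listing the words in that order gives the answer.
Final answer: ['alk', 'ffmv', 'vbubsad', 'vpxrtihu', 'xzpfksqtf']


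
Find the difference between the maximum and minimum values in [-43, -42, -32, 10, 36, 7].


Maximum value: 36
Minimum value: -43
Range = 36 - (-43) = 79
Final answer: 79


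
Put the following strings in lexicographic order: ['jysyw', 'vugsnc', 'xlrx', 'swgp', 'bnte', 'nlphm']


Compare strings character by character (the first differing letter decides):
  'bnte' < 'jysyw' since 'b' < 'j' at position 1
  'jysyw' < 'nlphm' since 'j' < 'n' at position 1
  'nlphm' < 'swgp' since 'n' < 's' at position 1
  'swgp' < 'vugsnc' since 's' < 'v' at position 1
  'vugsnc' < 'xlrx' since 'v' < 'x' at position 1
Chaining these comparisons gives the alphabetical order.
Final answer: ['bnte', 'jysyw', 'nlphm', 'swgp', 'vugsnc', 'xlrx']


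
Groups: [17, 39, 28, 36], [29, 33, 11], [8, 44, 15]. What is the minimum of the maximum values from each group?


Find max of each group:
  Group 1: [17, 39, 28, 36] -> max = 39
  Group 2: [29, 33, 11] -> max = 33
  Group 3: [8, 44, 15] -> max = 44
Maxes: [39, 33, 44]
Minimum of maxes = 33
Final answer: 33


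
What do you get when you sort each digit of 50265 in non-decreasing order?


The number 50265 has digits: 5, 0, 2, 6, 5
Sorted: 0, 2, 5, 5, 6
Joining the sorted digits gives the result.
Final answer: 02556


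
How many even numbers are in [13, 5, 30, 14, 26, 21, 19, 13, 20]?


Check each element:
  13 is odd
  5 is odd
  30 is even
  14 is even
  26 is even
  21 is odd
  19 is odd
  13 is odd
  20 is even
Evens: [30, 14, 26, 20]
Count of evens = 4
Final answer: 4


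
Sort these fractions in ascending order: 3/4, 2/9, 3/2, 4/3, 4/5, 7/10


Convert to decimal for comparison:
  3/4 = 0.75
  2/9 = 0.2222
  3/2 = 1.5
  4/3 = 1.3333
  4/5 = 0.8
  7/10 = 0.7
Decimals in increasing order: 0.2222 < 0.7 < 0.75 < 0.8 < 1.3333 < 1.5
Writing each back as its fraction gives the sorted order.
Final answer: 2/9, 7/10, 3/4, 4/5, 4/3, 3/2


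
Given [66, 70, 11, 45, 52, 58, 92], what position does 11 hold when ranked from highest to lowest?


Sort descending: [92, 70, 66, 58, 52, 45, 11]
Find 11 in the sorted list.
11 is at position 7.
Final answer: 7


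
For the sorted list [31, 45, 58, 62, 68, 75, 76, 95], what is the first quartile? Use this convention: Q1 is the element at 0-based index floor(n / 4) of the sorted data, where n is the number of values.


The list has n = 8 elements.
Q1 index = floor(8 / 4) = floor(2) = 2
Counting from index 0 in the sorted data, the element at index 2 is 58.
Final answer: 58


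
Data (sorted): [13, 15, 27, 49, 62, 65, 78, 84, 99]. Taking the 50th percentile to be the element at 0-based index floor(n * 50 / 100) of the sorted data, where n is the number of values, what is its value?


The dataset has n = 9 elements.
Index = floor(9 * 50 / 100) = floor(450 / 100) = floor(4.5) = 4
Counting from index 0 in the sorted data, the element at index 4 is 62.
Final answer: 62


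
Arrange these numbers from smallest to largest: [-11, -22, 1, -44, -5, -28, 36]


Original list: [-11, -22, 1, -44, -5, -28, 36]
Repeatedly take the smallest remaining element:
  Remaining [-11, -22, 1, -44, -5, -28, 36] -> smallest is -44
  Remaining [-11, -22, 1, -5, -28, 36] -> smallest is -28
  Remaining [-11, -22, 1, -5, 36] -> smallest is -22
  Remaining [-11, 1, -5, 36] -> smallest is -11
  Remaining [1, -5, 36] -> smallest is -5
  Remaining [1, 36] -> smallest is 1
  Remaining [36] -> smallest is 36
Collecting the picks in order gives the sorted list.
Final answer: [-44, -28, -22, -11, -5, 1, 36]


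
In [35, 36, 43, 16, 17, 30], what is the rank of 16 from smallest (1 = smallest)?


Sort ascending: [16, 17, 30, 35, 36, 43]
Find 16 in the sorted list.
16 is at position 1 (1-indexed).
Final answer: 1


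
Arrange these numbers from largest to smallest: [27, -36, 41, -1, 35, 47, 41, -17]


Original list: [27, -36, 41, -1, 35, 47, 41, -17]
Repeatedly take the largest remaining element:
  Remaining [27, -36, 41, -1, 35, 47, 41, -17] -> largest is 47
  Remaining [27, -36, 41, -1, 35, 41, -17] -> largest is 41
  Remaining [27, -36, -1, 35, 41, -17] -> largest is 41
  Remaining [27, -36, -1, 35, -17] -> largest is 35
  Remaining [27, -36, -1, -17] -> largest is 27
  Remaining [-36, -1, -17] -> largest is -1
  Remaining [-36, -17] -> largest is -17
  Remaining [-36] -> largest is -36
Collecting the picks in order gives the descending list.
Final answer: [47, 41, 41, 35, 27, -1, -17, -36]


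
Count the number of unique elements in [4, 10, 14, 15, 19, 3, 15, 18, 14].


List all unique values:
Distinct values: [3, 4, 10, 14, 15, 18, 19]
Count = 7
Final answer: 7


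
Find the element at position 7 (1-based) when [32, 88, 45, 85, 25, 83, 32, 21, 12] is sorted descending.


Sort descending: [88, 85, 83, 45, 32, 32, 25, 21, 12]
The 7th element (1-indexed) is at index 6.
Value = 25
Final answer: 25


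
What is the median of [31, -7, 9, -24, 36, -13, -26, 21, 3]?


First, sort the list: [-26, -24, -13, -7, 3, 9, 21, 31, 36]
The list has 9 elements (odd count).
The middle index is 4 (0-based), and the element there is 3.
Final answer: 3


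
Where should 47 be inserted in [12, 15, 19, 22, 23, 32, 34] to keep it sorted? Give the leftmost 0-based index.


List is sorted: [12, 15, 19, 22, 23, 32, 34]
We need the leftmost position where 47 can be inserted, i.e. the first index whose element is >= 47 (or the end of the list if none is).
Binary search with low=0, high=7 (0-based indices):
  low=0, high=7, mid=3: a[3]=22 < 47, so low = 4
  low=4, high=7, mid=5: a[5]=32 < 47, so low = 6
  low=6, high=7, mid=6: a[6]=34 < 47, so low = 7
Now low = high = 7, so the insertion index is 7.
Final answer: 7


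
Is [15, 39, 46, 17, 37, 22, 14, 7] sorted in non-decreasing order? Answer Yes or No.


Check consecutive pairs:
  15 <= 39? True
  39 <= 46? True
  46 <= 17? False
  17 <= 37? True
  37 <= 22? False
  22 <= 14? False
  14 <= 7? False
4 consecutive pair(s) are out of order, so the list is not sorted.
Final answer: No


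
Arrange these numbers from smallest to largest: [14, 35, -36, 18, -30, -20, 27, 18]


Original list: [14, 35, -36, 18, -30, -20, 27, 18]
Repeatedly take the smallest remaining element:
  Remaining [14, 35, -36, 18, -30, -20, 27, 18] -> smallest is -36
  Remaining [14, 35, 18, -30, -20, 27, 18] -> smallest is -30
  Remaining [14, 35, 18, -20, 27, 18] -> smallest is -20
  Remaining [14, 35, 18, 27, 18] -> smallest is 14
  Remaining [35, 18, 27, 18] -> smallest is 18
  Remaining [35, 27, 18] -> smallest is 18
  Remaining [35, 27] -> smallest is 27
  Remaining [35] -> smallest is 35
Collecting the picks in order gives the sorted list.
Final answer: [-36, -30, -20, 14, 18, 18, 27, 35]


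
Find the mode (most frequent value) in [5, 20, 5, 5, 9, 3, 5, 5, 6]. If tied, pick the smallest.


Count the frequency of each value:
  3 appears 1 time(s)
  5 appears 5 time(s)
  6 appears 1 time(s)
  9 appears 1 time(s)
  20 appears 1 time(s)
Maximum frequency is 5.
Only 5 reaches that frequency, so it is the mode.
Final answer: 5


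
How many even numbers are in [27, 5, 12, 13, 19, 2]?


Check each element:
  27 is odd
  5 is odd
  12 is even
  13 is odd
  19 is odd
  2 is even
Evens: [12, 2]
Count of evens = 2
Final answer: 2


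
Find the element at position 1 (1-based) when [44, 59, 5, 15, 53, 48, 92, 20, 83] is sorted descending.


Sort descending: [92, 83, 59, 53, 48, 44, 20, 15, 5]
The 1st element (1-indexed) is at index 0.
Value = 92
Final answer: 92


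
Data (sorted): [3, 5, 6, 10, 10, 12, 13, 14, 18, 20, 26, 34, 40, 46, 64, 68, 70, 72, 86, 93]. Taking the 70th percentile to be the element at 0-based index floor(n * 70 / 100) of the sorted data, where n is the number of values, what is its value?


The dataset has n = 20 elements.
Index = floor(20 * 70 / 100) = floor(1400 / 100) = floor(14) = 14
Counting from index 0 in the sorted data, the element at index 14 is 64.
Final answer: 64


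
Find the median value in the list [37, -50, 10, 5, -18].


First, sort the list: [-50, -18, 5, 10, 37]
The list has 5 elements (odd count).
The middle index is 2 (0-based), and the element there is 5.
Final answer: 5


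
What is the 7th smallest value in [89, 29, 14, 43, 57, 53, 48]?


Sort ascending: [14, 29, 43, 48, 53, 57, 89]
The 7th element (1-indexed) is at index 6.
Value = 89
Final answer: 89


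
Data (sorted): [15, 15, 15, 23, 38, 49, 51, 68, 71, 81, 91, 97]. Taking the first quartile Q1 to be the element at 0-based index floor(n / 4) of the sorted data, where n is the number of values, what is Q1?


The list has n = 12 elements.
Q1 index = floor(12 / 4) = floor(3) = 3
Counting from index 0 in the sorted data, the element at index 3 is 23.
Final answer: 23


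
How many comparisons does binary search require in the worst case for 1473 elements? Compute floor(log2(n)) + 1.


Binary search halves the search space each step.
Maximum comparisons = floor(log2(1473)) + 1
log2(1473) = 10.5245
floor(log2(1473)) = 10, so 10 + 1 = 11
Final answer: 11


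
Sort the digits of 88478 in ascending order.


The number 88478 has digits: 8, 8, 4, 7, 8
Sorted: 4, 7, 8, 8, 8
Joining the sorted digits gives the result.
Final answer: 47888


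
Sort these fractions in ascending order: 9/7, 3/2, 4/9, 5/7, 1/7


Convert to decimal for comparison:
  9/7 = 1.2857
  3/2 = 1.5
  4/9 = 0.4444
  5/7 = 0.7143
  1/7 = 0.1429
Decimals in increasing order: 0.1429 < 0.4444 < 0.7143 < 1.2857 < 1.5
Writing each back as its fraction gives the sorted order.
Final answer: 1/7, 4/9, 5/7, 9/7, 3/2


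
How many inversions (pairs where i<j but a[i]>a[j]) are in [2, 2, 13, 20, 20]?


For each element, count the later elements that are smaller than it:
  2 (index 0): smaller elements after it = [] -> 0
  2 (index 1): smaller elements after it = [] -> 0
  13 (index 2): smaller elements after it = [] -> 0
  20 (index 3): smaller elements after it = [] -> 0
Total inversions = 0 + 0 + 0 + 0 = 0
Final answer: 0


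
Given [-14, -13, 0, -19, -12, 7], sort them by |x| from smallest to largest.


Compute absolute values:
  |-14| = 14
  |-13| = 13
  |0| = 0
  |-19| = 19
  |-12| = 12
  |7| = 7
Absolute values in increasing order: 0 < 7 < 12 < 13 < 14 < 19
Listing the original numbers in that order gives the answer.
Final answer: [0, 7, -12, -13, -14, -19]


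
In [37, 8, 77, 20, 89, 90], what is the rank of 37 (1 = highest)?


Sort descending: [90, 89, 77, 37, 20, 8]
Find 37 in the sorted list.
37 is at position 4.
Final answer: 4


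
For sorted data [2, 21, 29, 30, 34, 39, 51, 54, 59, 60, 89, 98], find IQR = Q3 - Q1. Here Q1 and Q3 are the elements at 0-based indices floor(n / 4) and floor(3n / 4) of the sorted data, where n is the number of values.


The data has n = 12 elements.
Q1 index = floor(12 / 4) = floor(3) = 3; Q3 index = floor(3 * 12 / 4) = floor(9) = 9
Q1 = element at index 3 = 30
Q3 = element at index 9 = 60
IQR = 60 - 30 = 30
Final answer: 30


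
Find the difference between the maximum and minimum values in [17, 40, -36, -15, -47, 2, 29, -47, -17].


Maximum value: 40
Minimum value: -47
Range = 40 - (-47) = 87
Final answer: 87


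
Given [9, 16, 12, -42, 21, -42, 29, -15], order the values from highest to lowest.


Original list: [9, 16, 12, -42, 21, -42, 29, -15]
Repeatedly take the largest remaining element:
  Remaining [9, 16, 12, -42, 21, -42, 29, -15] -> largest is 29
  Remaining [9, 16, 12, -42, 21, -42, -15] -> largest is 21
  Remaining [9, 16, 12, -42, -42, -15] -> largest is 16
  Remaining [9, 12, -42, -42, -15] -> largest is 12
  Remaining [9, -42, -42, -15] -> largest is 9
  Remaining [-42, -42, -15] -> largest is -15
  Remaining [-42, -42] -> largest is -42
  Remaining [-42] -> largest is -42
Collecting the picks in order gives the descending list.
Final answer: [29, 21, 16, 12, 9, -15, -42, -42]


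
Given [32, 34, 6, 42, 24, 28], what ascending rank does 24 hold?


Sort ascending: [6, 24, 28, 32, 34, 42]
Find 24 in the sorted list.
24 is at position 2 (1-indexed).
Final answer: 2


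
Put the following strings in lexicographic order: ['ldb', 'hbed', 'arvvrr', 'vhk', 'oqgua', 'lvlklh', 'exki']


Compare strings character by character (the first differing letter decides):
  'arvvrr' < 'exki' since 'a' < 'e' at position 1
  'exki' < 'hbed' since 'e' < 'h' at position 1
  'hbed' < 'ldb' since 'h' < 'l' at position 1
  'ldb' < 'lvlklh' since 'd' < 'v' at position 2
  'lvlklh' < 'oqgua' since 'l' < 'o' at position 1
  'oqgua' < 'vhk' since 'o' < 'v' at position 1
Chaining these comparisons gives the alphabetical order.
Final answer: ['arvvrr', 'exki', 'hbed', 'ldb', 'lvlklh', 'oqgua', 'vhk']


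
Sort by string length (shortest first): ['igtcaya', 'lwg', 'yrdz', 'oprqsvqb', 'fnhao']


Compute lengths:
  'igtcaya' has length 7
  'lwg' has length 3
  'yrdz' has length 4
  'oprqsvqb' has length 8
  'fnhao' has length 5
Lengths in increasing order: 3 < 4 < 5 < 7 < 8
Listing the words in that order gives the answer.
Final answer: ['lwg', 'yrdz', 'fnhao', 'igtcaya', 'oprqsvqb']


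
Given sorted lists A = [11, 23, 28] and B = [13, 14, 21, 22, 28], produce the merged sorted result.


List A: [11, 23, 28]
List B: [13, 14, 21, 22, 28]
Repeatedly compare the front elements and take the smaller:
  11 vs 13 -> take 11
  23 vs 13 -> take 13
  23 vs 14 -> take 14
  23 vs 21 -> take 21
  23 vs 22 -> take 22
  23 vs 28 -> take 23
  28 vs 28 -> take 28
  A is exhausted; append the rest of B: [28]
Final answer: [11, 13, 14, 21, 22, 23, 28, 28]


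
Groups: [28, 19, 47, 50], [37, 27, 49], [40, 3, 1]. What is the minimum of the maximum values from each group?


Find max of each group:
  Group 1: [28, 19, 47, 50] -> max = 50
  Group 2: [37, 27, 49] -> max = 49
  Group 3: [40, 3, 1] -> max = 40
Maxes: [50, 49, 40]
Minimum of maxes = 40
Final answer: 40


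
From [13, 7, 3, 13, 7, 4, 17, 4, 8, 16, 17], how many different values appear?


List all unique values:
Distinct values: [3, 4, 7, 8, 13, 16, 17]
Count = 7
Final answer: 7


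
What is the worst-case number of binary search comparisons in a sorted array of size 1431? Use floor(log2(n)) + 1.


Binary search halves the search space each step.
Maximum comparisons = floor(log2(1431)) + 1
log2(1431) = 10.4828
floor(log2(1431)) = 10, so 10 + 1 = 11
Final answer: 11


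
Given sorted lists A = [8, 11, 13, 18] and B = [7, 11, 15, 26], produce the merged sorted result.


List A: [8, 11, 13, 18]
List B: [7, 11, 15, 26]
Repeatedly compare the front elements and take the smaller:
  8 vs 7 -> take 7
  8 vs 11 -> take 8
  11 vs 11 -> take 11
  13 vs 11 -> take 11
  13 vs 15 -> take 13
  18 vs 15 -> take 15
  18 vs 26 -> take 18
  A is exhausted; append the rest of B: [26]
Final answer: [7, 8, 11, 11, 13, 15, 18, 26]


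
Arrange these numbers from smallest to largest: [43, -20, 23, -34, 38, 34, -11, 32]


Original list: [43, -20, 23, -34, 38, 34, -11, 32]
Repeatedly take the smallest remaining element:
  Remaining [43, -20, 23, -34, 38, 34, -11, 32] -> smallest is -34
  Remaining [43, -20, 23, 38, 34, -11, 32] -> smallest is -20
  Remaining [43, 23, 38, 34, -11, 32] -> smallest is -11
  Remaining [43, 23, 38, 34, 32] -> smallest is 23
  Remaining [43, 38, 34, 32] -> smallest is 32
  Remaining [43, 38, 34] -> smallest is 34
  Remaining [43, 38] -> smallest is 38
  Remaining [43] -> smallest is 43
Collecting the picks in order gives the sorted list.
Final answer: [-34, -20, -11, 23, 32, 34, 38, 43]
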